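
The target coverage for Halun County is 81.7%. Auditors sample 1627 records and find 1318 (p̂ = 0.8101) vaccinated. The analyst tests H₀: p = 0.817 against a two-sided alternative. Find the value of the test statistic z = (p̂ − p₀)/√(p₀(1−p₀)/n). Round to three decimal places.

p̂ = 1318/1627 ≈ 0.81008.
Standard error under H₀: √(0.817×0.183/1627) = 0.00959.
z = (0.81008 − 0.817)/0.00959 = -0.00692/0.00959 = -0.722.

z = -0.722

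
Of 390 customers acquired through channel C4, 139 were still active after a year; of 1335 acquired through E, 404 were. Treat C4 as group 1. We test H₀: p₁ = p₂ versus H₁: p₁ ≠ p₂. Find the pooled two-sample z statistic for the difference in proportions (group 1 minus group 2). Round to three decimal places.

p̂₁ = 139/390 = 0.35641, p̂₂ = 404/1335 = 0.30262.
Pooled p̂ = (139+404)/(390+1335) = 543/1725 = 0.31478.
SE = √(0.215695 × 0.00331317) = 0.02673.
z = (0.35641 − 0.30262)/0.02673 = 0.05379/0.02673 = 2.012.
p-value = 2·P(Z > 2.012) ≈ 0.0442.

z = 2.012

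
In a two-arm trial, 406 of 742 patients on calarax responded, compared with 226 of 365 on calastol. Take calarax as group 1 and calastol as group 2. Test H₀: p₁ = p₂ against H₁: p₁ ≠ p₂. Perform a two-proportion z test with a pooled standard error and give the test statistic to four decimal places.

z = -2.2756

p̂₁ = 406/742 ≈ 0.547170, p̂₂ = 226/365 ≈ 0.619178.
Pooled p̂ = (406+226)/(742+365) = 632/1107 = 0.570912.
SE = √(p̂(1−p̂)(1/n₁+1/n₂)) = √(0.570912·0.429088·0.00408743) = √(0.0010013) = 0.031643.
z = (0.547170 − 0.619178)/0.031643 = -0.072008/0.031643 = -2.2756.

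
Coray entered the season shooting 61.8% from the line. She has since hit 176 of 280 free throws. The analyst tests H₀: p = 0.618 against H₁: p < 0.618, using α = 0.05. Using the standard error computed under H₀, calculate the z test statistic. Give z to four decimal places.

z = 0.3641

p̂ = 176/280 ≈ 0.628571.
SE = √(p₀(1−p₀)/n) = √(0.23608/280) = 0.029037.
z = (0.628571 − 0.618)/0.029037 = 0.010571/0.029037 = 0.3641.
p-value = P(Z < 0.364) ≈ 0.6421. With α = 0.05, fail to reject H₀.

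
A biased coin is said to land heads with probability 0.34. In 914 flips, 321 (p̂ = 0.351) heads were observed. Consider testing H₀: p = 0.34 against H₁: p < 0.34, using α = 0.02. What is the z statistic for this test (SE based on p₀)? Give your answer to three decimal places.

p̂ = 321/914 = 0.35120.
Standard error under H₀: √(0.34×0.66/914) = 0.01567.
z = (0.35120 − 0.34)/0.01567 = 0.01120/0.01567 = 0.715.
p-value = P(Z < 0.715) ≈ 0.7627. With α = 0.02, fail to reject H₀.

z = 0.715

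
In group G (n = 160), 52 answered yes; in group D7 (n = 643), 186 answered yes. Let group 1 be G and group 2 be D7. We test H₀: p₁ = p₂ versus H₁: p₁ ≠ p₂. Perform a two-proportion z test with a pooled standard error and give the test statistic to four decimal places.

z = 0.8856

p̂₁ = 52/160 = 0.325000, p̂₂ = 186/643 = 0.289269.
Pooled p̂ = (52+186)/(160+643) = 238/803 = 0.296389.
SE = √(0.208542 × 0.00780521) = 0.040345.
z = (0.325000 − 0.289269)/0.040345 = 0.035731/0.040345 = 0.8856.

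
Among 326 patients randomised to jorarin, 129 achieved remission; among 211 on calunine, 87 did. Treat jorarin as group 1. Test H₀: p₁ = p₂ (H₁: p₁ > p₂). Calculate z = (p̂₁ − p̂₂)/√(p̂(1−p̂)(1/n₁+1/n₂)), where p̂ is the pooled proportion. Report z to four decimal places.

p̂₁ = 129/326 ≈ 0.395706, p̂₂ = 87/211 ≈ 0.412322.
Pooled p̂ = (129+87)/(326+211) = 216/537 = 0.402235.
SE = √(0.240442 × 0.00780682) = 0.043325.
z = (0.395706 − 0.412322)/0.043325 = -0.016616/0.043325 = -0.3835.
p-value = P(Z > -0.384) ≈ 0.6493.

z = -0.3835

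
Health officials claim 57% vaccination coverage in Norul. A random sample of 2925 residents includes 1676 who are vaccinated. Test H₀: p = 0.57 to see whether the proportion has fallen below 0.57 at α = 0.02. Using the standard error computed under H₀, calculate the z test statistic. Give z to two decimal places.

z = 0.33

p̂ = 1676/2925 = 0.5730.
Under H₀, SE = √(0.57·0.43/2925) = √(8.37949e-05) = 0.0092.
z = (0.5730 − 0.57)/0.0092 = 0.0030/0.0092 = 0.33.
p-value = P(Z < 0.327) ≈ 0.6281, so at α = 0.02 we fail to reject H₀.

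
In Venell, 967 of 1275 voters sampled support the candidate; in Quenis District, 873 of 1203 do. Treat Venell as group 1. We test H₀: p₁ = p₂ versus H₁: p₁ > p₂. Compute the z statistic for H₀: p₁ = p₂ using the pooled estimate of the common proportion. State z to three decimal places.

z = 1.863

p̂₁ = 967/1275 ≈ 0.75843, p̂₂ = 873/1203 ≈ 0.72569.
Pooled p̂ = (967+873)/(1275+1203) = 1840/2478 = 0.74253.
SE = √(p̂(1−p̂)(1/n₁+1/n₂)) = √(0.74253·0.25747·0.00161557) = √(0.00030886) = 0.01757.
z = (0.75843 − 0.72569)/0.01757 = 0.03274/0.01757 = 1.863.
p-value = P(Z > 1.863) ≈ 0.0312.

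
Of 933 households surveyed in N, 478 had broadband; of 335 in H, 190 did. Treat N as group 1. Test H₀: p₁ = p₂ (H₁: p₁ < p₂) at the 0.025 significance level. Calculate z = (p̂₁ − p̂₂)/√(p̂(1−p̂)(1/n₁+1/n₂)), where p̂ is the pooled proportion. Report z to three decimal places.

p̂₁ = 478/933 ≈ 0.51233, p̂₂ = 190/335 ≈ 0.56716.
Pooled p̂ = (478+190)/(933+335) = 668/1268 = 0.52681.
SE = √(p̂(1−p̂)(1/n₁+1/n₂)) = √(0.52681·0.47319·0.00405689) = √(0.0010113) = 0.03180.
z = (0.51233 − 0.56716)/0.03180 = -0.05483/0.03180 = -1.724.
p-value = P(Z < -1.724) ≈ 0.0423. With α = 0.025, fail to reject H₀.

z = -1.724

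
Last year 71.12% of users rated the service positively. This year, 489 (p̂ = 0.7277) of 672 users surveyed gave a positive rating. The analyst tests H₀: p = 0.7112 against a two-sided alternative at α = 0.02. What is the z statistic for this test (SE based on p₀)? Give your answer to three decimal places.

z = 0.943

p̂ = 489/672 = 0.72768.
Standard error under H₀: √(0.7112×0.2888/672) = 0.01748.
z = (0.72768 − 0.7112)/0.01748 = 0.01648/0.01748 = 0.943.
p-value = 2·P(Z > 0.943) ≈ 0.3459, so at α = 0.02 we fail to reject H₀.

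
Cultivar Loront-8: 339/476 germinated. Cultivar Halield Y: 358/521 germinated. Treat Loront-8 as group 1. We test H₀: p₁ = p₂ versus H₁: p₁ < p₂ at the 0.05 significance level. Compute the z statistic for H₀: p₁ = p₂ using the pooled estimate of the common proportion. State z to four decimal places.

p̂₁ = 339/476 = 0.712185, p̂₂ = 358/521 = 0.687140.
Pooled p̂ = (339+358)/(476+521) = 697/997 = 0.699097.
SE = √(p̂(1−p̂)(1/n₁+1/n₂)) = √(0.699097·0.300903·0.00402023) = √(0.000845696) = 0.029081.
z = (0.712185 − 0.687140)/0.029081 = 0.025045/0.029081 = 0.8612.
p-value = P(Z < 0.861) ≈ 0.8054. With α = 0.05, fail to reject H₀.

z = 0.8612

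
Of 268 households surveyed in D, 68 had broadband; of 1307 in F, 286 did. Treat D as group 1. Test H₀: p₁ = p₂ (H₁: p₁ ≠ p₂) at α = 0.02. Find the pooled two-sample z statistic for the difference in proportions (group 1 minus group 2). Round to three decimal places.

p̂₁ = 68/268 ≈ 0.25373, p̂₂ = 286/1307 ≈ 0.21882.
Pooled p̂ = (68+286)/(268+1307) = 354/1575 = 0.22476.
SE = √(0.174244 × 0.00449645) = 0.02799.
z = (0.25373 − 0.21882)/0.02799 = 0.03491/0.02799 = 1.247.
p-value = 2·P(Z > 1.247) ≈ 0.2123, so at α = 0.02 we fail to reject H₀.

z = 1.247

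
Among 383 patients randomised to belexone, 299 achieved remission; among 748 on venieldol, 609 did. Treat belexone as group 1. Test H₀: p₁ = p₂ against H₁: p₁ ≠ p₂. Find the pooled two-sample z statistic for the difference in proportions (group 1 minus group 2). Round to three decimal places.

p̂₁ = 299/383 = 0.78068, p̂₂ = 609/748 = 0.81417.
Pooled p̂ = (299+609)/(383+748) = 908/1131 = 0.80283.
SE = √(p̂(1−p̂)(1/n₁+1/n₂)) = √(0.80283·0.19717·0.00394786) = √(0.000624925) = 0.02500.
z = (0.78068 − 0.81417)/0.02500 = -0.03349/0.02500 = -1.340.

z = -1.340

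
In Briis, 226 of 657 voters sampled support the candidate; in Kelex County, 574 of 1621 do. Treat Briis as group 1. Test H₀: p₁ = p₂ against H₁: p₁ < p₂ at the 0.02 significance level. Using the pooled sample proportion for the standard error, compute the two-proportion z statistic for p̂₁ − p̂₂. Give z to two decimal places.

z = -0.46

p̂₁ = 226/657 ≈ 0.3440, p̂₂ = 574/1621 ≈ 0.3541.
Pooled p̂ = (226+574)/(657+1621) = 800/2278 = 0.3512.
SE = √(p̂(1−p̂)(1/n₁+1/n₂)) = √(0.3512·0.6488·0.00213897) = √(0.000487374) = 0.0221.
z = (0.3440 − 0.3541)/0.0221 = -0.0101/0.0221 = -0.46.
p-value = P(Z < -0.458) ≈ 0.3234, so at α = 0.02 we fail to reject H₀.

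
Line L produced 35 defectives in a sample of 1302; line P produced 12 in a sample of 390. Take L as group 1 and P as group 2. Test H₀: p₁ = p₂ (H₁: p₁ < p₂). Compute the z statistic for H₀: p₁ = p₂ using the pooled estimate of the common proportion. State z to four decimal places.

z = -0.4098

p̂₁ = 35/1302 = 0.026882, p̂₂ = 12/390 = 0.030769.
Pooled p̂ = (35+12)/(1302+390) = 47/1692 = 0.027778.
SE = √(0.0270062 × 0.00333215) = 0.009486.
z = (0.026882 − 0.030769)/0.009486 = -0.003887/0.009486 = -0.4098.
p-value = P(Z < -0.410) ≈ 0.3410.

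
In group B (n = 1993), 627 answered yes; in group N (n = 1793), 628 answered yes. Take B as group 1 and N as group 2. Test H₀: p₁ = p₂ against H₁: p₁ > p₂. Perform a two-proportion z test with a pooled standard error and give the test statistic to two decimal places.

p̂₁ = 627/1993 ≈ 0.3146, p̂₂ = 628/1793 ≈ 0.3503.
Pooled p̂ = (627+628)/(1993+1793) = 1255/3786 = 0.3315.
SE = √(0.221602 × 0.00105948) = 0.0153.
z = (0.3146 − 0.3503)/0.0153 = -0.0357/0.0153 = -2.33.
p-value = P(Z > -2.327) ≈ 0.9900.

z = -2.33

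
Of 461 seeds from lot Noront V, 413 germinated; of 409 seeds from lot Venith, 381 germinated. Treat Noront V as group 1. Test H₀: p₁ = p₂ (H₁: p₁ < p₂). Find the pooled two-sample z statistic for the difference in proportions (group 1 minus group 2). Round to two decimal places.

z = -1.86

p̂₁ = 413/461 = 0.89588, p̂₂ = 381/409 = 0.93154.
Pooled p̂ = (413+381)/(461+409) = 794/870 = 0.91264.
SE = √(0.0797252 × 0.00461419) = 0.01918.
z = (0.89588 − 0.93154)/0.01918 = -0.03566/0.01918 = -1.86.
p-value = P(Z < -1.859) ≈ 0.0315.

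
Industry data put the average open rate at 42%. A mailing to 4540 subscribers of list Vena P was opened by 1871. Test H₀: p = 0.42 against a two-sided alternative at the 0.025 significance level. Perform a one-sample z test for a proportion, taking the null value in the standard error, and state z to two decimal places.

p̂ = 1871/4540 = 0.4121.
Under H₀, SE = √(0.42·0.58/4540) = √(5.36564e-05) = 0.0073.
z = (0.4121 − 0.42)/0.0073 = -0.0079/0.0073 = -1.08.
Two-sided p-value ≈ 2·Φ(−1.077) = 0.2817, so at α = 0.025 we fail to reject H₀.

z = -1.08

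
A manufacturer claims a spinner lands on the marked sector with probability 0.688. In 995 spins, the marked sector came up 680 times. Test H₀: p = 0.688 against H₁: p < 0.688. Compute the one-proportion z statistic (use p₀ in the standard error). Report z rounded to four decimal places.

p̂ = 680/995 = 0.683417.
Under H₀, SE = √(0.688·0.312/995) = √(0.000215735) = 0.014688.
z = (0.683417 − 0.688)/0.014688 = -0.004583/0.014688 = -0.3120.
p-value = P(Z < -0.312) ≈ 0.3775.

z = -0.3120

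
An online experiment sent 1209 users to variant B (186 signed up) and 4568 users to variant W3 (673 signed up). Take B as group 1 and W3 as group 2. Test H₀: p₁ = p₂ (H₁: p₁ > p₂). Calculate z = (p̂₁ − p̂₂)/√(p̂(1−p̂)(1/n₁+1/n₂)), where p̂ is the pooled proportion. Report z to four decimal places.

p̂₁ = 186/1209 = 0.15384615, p̂₂ = 673/4568 = 0.14732925.
Pooled p̂ = (186+673)/(1209+4568) = 859/5777 = 0.14869309.
SE = √(p̂(1−p̂)(1/n₁+1/n₂)) = √(0.14869309·0.85130691·0.00104604) = √(0.000132412) = 0.01150704.
z = (0.15384615 − 0.14732925)/0.01150704 = 0.00651690/0.01150704 = 0.5663.
p-value = P(Z > 0.566) ≈ 0.2856.

z = 0.5663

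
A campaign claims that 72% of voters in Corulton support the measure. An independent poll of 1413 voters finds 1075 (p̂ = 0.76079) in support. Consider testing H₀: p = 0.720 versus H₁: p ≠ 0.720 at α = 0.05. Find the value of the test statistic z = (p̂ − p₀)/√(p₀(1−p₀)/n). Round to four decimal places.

p̂ = 1075/1413 ≈ 0.760793.
Standard error under H₀: √(0.72×0.28/1413) = 0.011945.
z = (0.760793 − 0.72)/0.011945 = 0.040793/0.011945 = 3.4151.
p-value = 2·P(Z > 3.415) ≈ 0.0006, so at α = 0.05 we reject H₀.

z = 3.4151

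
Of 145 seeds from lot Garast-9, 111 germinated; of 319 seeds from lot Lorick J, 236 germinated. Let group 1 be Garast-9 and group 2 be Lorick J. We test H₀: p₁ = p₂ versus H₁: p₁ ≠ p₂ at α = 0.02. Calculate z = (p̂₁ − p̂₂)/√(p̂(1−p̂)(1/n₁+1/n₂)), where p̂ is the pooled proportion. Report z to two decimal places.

z = 0.59

p̂₁ = 111/145 ≈ 0.7655, p̂₂ = 236/319 ≈ 0.7398.
Pooled p̂ = (111+236)/(145+319) = 347/464 = 0.7478.
SE = √(p̂(1−p̂)(1/n₁+1/n₂)) = √(0.7478·0.2522·0.0100313) = √(0.00189164) = 0.0435.
z = (0.7655 − 0.7398)/0.0435 = 0.0257/0.0435 = 0.59.
Two-sided p-value ≈ 2·Φ(−0.591) = 0.5545, so at α = 0.02 we fail to reject H₀.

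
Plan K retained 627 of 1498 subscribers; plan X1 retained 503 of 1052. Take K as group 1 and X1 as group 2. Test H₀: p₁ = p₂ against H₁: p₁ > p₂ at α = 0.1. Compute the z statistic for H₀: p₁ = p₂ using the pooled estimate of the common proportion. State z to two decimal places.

z = -2.98

p̂₁ = 627/1498 = 0.41856, p̂₂ = 503/1052 = 0.47814.
Pooled p̂ = (627+503)/(1498+1052) = 1130/2550 = 0.44314.
SE = √(p̂(1−p̂)(1/n₁+1/n₂)) = √(0.44314·0.55686·0.00161813) = √(0.0003993) = 0.01998.
z = (0.41856 − 0.47814)/0.01998 = -0.05958/0.01998 = -2.98.
p-value = P(Z > -2.982) ≈ 0.9986; since p > α = 0.1, fail to reject H₀.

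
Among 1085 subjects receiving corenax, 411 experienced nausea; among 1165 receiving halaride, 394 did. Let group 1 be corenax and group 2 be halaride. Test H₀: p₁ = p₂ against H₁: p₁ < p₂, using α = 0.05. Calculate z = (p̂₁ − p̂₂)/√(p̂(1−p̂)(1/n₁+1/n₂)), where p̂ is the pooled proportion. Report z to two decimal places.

z = 2.01

p̂₁ = 411/1085 = 0.3788, p̂₂ = 394/1165 = 0.3382.
Pooled p̂ = (411+394)/(1085+1165) = 805/2250 = 0.3578.
SE = √(p̂(1−p̂)(1/n₁+1/n₂)) = √(0.3578·0.6422·0.00178003) = √(0.000409002) = 0.0202.
z = (0.3788 − 0.3382)/0.0202 = 0.0406/0.0202 = 2.01.
p-value = P(Z < 2.008) ≈ 0.9777; since p > α = 0.05, fail to reject H₀.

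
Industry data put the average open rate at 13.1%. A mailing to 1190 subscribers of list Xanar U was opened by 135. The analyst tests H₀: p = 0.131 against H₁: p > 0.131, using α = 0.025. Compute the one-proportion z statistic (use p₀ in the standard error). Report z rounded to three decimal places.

p̂ = 135/1190 = 0.113445.
SE = √(p₀(1−p₀)/n) = √(0.11384/1190) = 0.009781.
z = (0.113445 − 0.131)/0.009781 = -0.017555/0.009781 = -1.795.
p-value = P(Z > -1.795) ≈ 0.9637. With α = 0.025, fail to reject H₀.

z = -1.795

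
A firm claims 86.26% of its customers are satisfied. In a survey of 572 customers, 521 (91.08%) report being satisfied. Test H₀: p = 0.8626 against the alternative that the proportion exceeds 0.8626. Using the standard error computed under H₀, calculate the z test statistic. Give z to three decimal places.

z = 3.351

p̂ = 521/572 = 0.910839.
Standard error under H₀: √(0.8626×0.1374/572) = 0.014395.
z = (0.910839 − 0.8626)/0.014395 = 0.048239/0.014395 = 3.351.
p-value = P(Z > 3.351) ≈ 0.0004.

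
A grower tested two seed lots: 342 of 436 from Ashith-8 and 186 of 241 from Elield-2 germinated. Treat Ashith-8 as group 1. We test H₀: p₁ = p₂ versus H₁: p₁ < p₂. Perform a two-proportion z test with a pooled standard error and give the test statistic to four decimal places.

z = 0.3795

p̂₁ = 342/436 = 0.784404, p̂₂ = 186/241 = 0.771784.
Pooled p̂ = (342+186)/(436+241) = 528/677 = 0.779911.
SE = √(p̂(1−p̂)(1/n₁+1/n₂)) = √(0.779911·0.220089·0.00644296) = √(0.00110593) = 0.033256.
z = (0.784404 − 0.771784)/0.033256 = 0.012620/0.033256 = 0.3795.
p-value = P(Z < 0.379) ≈ 0.6478.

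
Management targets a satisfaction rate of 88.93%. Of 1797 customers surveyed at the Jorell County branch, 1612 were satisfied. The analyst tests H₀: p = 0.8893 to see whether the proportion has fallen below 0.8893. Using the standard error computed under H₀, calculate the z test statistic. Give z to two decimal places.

p̂ = 1612/1797 = 0.8971.
Under H₀, SE = √(0.8893·0.1107/1797) = √(5.47833e-05) = 0.0074.
z = (0.8971 − 0.8893)/0.0074 = 0.0078/0.0074 = 1.05.
p-value = P(Z < 1.047) ≈ 0.8525.

z = 1.05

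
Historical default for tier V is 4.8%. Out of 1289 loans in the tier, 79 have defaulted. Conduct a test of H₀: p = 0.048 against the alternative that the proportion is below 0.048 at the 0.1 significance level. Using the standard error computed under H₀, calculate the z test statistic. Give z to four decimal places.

p̂ = 79/1289 ≈ 0.0612878.
Standard error under H₀: √(0.048×0.952/1289) = 0.0059541.
z = (0.0612878 − 0.048)/0.0059541 = 0.0132878/0.0059541 = 2.2317.
p-value = P(Z < 2.232) ≈ 0.9872; since p > α = 0.1, fail to reject H₀.

z = 2.2317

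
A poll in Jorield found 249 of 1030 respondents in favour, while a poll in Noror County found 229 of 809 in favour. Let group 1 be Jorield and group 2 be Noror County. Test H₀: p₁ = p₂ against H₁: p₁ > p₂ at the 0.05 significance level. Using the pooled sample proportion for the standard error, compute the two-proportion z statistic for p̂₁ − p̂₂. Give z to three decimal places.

z = -2.005

p̂₁ = 249/1030 = 0.241748, p̂₂ = 229/809 = 0.283066.
Pooled p̂ = (249+229)/(1030+809) = 478/1839 = 0.259924.
SE = √(0.192363 × 0.00220697) = 0.020604.
z = (0.241748 − 0.283066)/0.020604 = -0.041318/0.020604 = -2.005.
p-value = P(Z > -2.005) ≈ 0.9775. With α = 0.05, fail to reject H₀.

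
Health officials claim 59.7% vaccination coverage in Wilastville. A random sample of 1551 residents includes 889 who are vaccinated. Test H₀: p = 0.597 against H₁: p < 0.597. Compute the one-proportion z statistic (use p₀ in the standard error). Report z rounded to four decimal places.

p̂ = 889/1551 ≈ 0.573179.
Standard error under H₀: √(0.597×0.403/1551) = 0.012455.
z = (0.573179 − 0.597)/0.012455 = -0.023821/0.012455 = -1.9126.
p-value = P(Z < -1.913) ≈ 0.0279.

z = -1.9126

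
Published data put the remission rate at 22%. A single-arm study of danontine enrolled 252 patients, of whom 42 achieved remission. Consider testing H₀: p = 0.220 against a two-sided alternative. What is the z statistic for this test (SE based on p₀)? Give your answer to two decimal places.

p̂ = 42/252 ≈ 0.1667.
Under H₀, SE = √(0.22·0.78/252) = √(0.000680952) = 0.0261.
z = (0.1667 − 0.22)/0.0261 = -0.0533/0.0261 = -2.04.
p-value = 2·P(Z > 2.044) ≈ 0.0410.

z = -2.04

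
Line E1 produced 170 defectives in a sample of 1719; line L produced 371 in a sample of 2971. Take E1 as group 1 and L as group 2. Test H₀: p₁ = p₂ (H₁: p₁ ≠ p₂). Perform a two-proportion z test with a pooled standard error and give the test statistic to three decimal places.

p̂₁ = 170/1719 ≈ 0.09889, p̂₂ = 371/2971 ≈ 0.12487.
Pooled p̂ = (170+371)/(1719+2971) = 541/4690 = 0.11535.
SE = √(0.102046 × 0.000918321) = 0.00968.
z = (0.09889 − 0.12487)/0.00968 = -0.02598/0.00968 = -2.684.
p-value = 2·P(Z > 2.684) ≈ 0.0073.

z = -2.684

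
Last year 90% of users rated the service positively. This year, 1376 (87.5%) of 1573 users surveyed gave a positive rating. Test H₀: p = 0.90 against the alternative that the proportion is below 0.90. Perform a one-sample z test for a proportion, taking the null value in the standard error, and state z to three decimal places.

z = -3.337

p̂ = 1376/1573 = 0.874762.
SE = √(p₀(1−p₀)/n) = √(0.09/1573) = 0.007564.
z = (0.874762 − 0.9)/0.007564 = -0.025238/0.007564 = -3.337.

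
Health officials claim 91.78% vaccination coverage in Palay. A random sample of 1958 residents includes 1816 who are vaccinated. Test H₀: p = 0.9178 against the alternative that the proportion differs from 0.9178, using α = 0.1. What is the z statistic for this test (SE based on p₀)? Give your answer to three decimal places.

p̂ = 1816/1958 = 0.92748.
SE = √(p₀(1−p₀)/n) = √(0.075443/1958) = 0.00621.
z = (0.92748 − 0.9178)/0.00621 = 0.00968/0.00621 = 1.559.
Two-sided p-value ≈ 2·Φ(−1.559) = 0.1190, so at α = 0.1 we fail to reject H₀.

z = 1.559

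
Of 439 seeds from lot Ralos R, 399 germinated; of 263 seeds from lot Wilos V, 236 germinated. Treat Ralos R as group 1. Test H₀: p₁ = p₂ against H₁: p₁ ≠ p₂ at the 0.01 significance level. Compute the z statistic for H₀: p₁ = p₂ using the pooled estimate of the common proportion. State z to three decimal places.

z = 0.504

p̂₁ = 399/439 ≈ 0.90888, p̂₂ = 236/263 ≈ 0.89734.
Pooled p̂ = (399+236)/(439+263) = 635/702 = 0.90456.
SE = √(0.0863325 × 0.00608019) = 0.02291.
z = (0.90888 − 0.89734)/0.02291 = 0.01154/0.02291 = 0.504.
Two-sided p-value ≈ 2·Φ(−0.504) = 0.6143. With α = 0.01, fail to reject H₀.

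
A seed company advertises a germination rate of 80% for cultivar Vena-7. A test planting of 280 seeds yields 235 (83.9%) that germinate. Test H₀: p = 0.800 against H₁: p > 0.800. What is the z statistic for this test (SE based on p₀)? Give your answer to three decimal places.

p̂ = 235/280 ≈ 0.839286.
SE = √(p₀(1−p₀)/n) = √(0.16/280) = 0.023905.
z = (0.839286 − 0.8)/0.023905 = 0.039286/0.023905 = 1.643.
p-value = P(Z > 1.643) ≈ 0.0501.

z = 1.643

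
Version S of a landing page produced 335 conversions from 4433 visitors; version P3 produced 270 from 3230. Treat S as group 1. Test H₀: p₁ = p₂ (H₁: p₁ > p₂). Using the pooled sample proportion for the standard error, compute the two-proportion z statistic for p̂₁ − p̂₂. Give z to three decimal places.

p̂₁ = 335/4433 ≈ 0.075570, p̂₂ = 270/3230 ≈ 0.083591.
Pooled p̂ = (335+270)/(4433+3230) = 605/7663 = 0.078951.
SE = √(0.0727176 × 0.000535178) = 0.006238.
z = (0.075570 − 0.083591)/0.006238 = -0.008021/0.006238 = -1.286.
p-value = P(Z > -1.286) ≈ 0.9008.

z = -1.286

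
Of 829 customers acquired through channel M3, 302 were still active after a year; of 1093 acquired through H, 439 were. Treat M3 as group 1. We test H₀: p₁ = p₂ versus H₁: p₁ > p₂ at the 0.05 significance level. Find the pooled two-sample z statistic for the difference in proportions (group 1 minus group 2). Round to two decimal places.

p̂₁ = 302/829 = 0.3643, p̂₂ = 439/1093 = 0.4016.
Pooled p̂ = (302+439)/(829+1093) = 741/1922 = 0.3855.
SE = √(p̂(1−p̂)(1/n₁+1/n₂)) = √(0.3855·0.6145·0.00212119) = √(0.000502505) = 0.0224.
z = (0.3643 − 0.4016)/0.0224 = -0.0373/0.0224 = -1.67.
p-value = P(Z > -1.666) ≈ 0.9522, so at α = 0.05 we fail to reject H₀.

z = -1.67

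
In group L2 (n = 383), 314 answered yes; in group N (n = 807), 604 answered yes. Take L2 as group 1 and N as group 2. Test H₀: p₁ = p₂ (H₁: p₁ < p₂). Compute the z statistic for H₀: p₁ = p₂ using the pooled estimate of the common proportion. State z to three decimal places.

z = 2.740

p̂₁ = 314/383 ≈ 0.819843, p̂₂ = 604/807 ≈ 0.748451.
Pooled p̂ = (314+604)/(383+807) = 918/1190 = 0.771429.
SE = √(p̂(1−p̂)(1/n₁+1/n₂)) = √(0.771429·0.228571·0.00385012) = √(0.000678879) = 0.026055.
z = (0.819843 − 0.748451)/0.026055 = 0.071392/0.026055 = 2.740.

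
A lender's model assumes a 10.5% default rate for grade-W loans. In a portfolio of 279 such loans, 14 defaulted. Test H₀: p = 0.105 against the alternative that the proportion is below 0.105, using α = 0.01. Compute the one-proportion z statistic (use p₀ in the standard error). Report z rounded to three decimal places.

z = -2.987

p̂ = 14/279 ≈ 0.05018.
Under H₀, SE = √(0.105·0.895/279) = √(0.000336828) = 0.01835.
z = (0.05018 − 0.105)/0.01835 = -0.05482/0.01835 = -2.987.
p-value = P(Z < -2.987) ≈ 0.0014; since p < α = 0.01, reject H₀.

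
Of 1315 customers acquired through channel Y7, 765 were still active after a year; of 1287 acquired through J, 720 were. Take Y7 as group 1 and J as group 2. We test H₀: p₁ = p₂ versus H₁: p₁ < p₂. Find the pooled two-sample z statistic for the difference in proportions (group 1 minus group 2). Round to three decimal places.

z = 1.149

p̂₁ = 765/1315 = 0.58175, p̂₂ = 720/1287 = 0.55944.
Pooled p̂ = (765+720)/(1315+1287) = 1485/2602 = 0.57071.
SE = √(p̂(1−p̂)(1/n₁+1/n₂)) = √(0.57071·0.42929·0.00153746) = √(0.000376676) = 0.01941.
z = (0.58175 − 0.55944)/0.01941 = 0.02231/0.01941 = 1.149.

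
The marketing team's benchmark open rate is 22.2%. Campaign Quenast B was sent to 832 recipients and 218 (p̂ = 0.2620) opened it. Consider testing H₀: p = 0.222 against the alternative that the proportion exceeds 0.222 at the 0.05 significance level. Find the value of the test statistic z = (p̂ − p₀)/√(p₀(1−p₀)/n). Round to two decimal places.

p̂ = 218/832 = 0.2620.
Standard error under H₀: √(0.222×0.778/832) = 0.0144.
z = (0.2620 − 0.222)/0.0144 = 0.0400/0.0144 = 2.78.
p-value = P(Z > 2.778) ≈ 0.0027. With α = 0.05, reject H₀.

z = 2.78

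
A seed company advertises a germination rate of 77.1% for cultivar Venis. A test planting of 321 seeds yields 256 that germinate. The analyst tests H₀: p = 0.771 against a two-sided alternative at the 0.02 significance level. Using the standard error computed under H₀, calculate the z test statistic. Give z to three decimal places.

p̂ = 256/321 ≈ 0.79751.
Under H₀, SE = √(0.771·0.229/321) = √(0.000550028) = 0.02345.
z = (0.79751 − 0.771)/0.02345 = 0.02651/0.02345 = 1.130.
Two-sided p-value ≈ 2·Φ(−1.130) = 0.2584, so at α = 0.02 we fail to reject H₀.

z = 1.130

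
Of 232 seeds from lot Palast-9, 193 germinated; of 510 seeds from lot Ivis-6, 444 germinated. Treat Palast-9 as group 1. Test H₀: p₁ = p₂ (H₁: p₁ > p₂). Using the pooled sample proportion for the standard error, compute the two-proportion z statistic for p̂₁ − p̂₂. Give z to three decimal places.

z = -1.402

p̂₁ = 193/232 = 0.83190, p̂₂ = 444/510 = 0.87059.
Pooled p̂ = (193+444)/(232+510) = 637/742 = 0.85849.
SE = √(0.121485 × 0.00627113) = 0.02760.
z = (0.83190 − 0.87059)/0.02760 = -0.03869/0.02760 = -1.402.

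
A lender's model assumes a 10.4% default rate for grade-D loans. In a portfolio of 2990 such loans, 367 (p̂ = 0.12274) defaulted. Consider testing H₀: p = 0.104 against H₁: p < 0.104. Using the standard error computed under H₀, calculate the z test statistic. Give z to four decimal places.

p̂ = 367/2990 = 0.1227425.
Under H₀, SE = √(0.104·0.896/2990) = √(3.11652e-05) = 0.0055826.
z = (0.1227425 − 0.104)/0.0055826 = 0.0187425/0.0055826 = 3.3573.

z = 3.3573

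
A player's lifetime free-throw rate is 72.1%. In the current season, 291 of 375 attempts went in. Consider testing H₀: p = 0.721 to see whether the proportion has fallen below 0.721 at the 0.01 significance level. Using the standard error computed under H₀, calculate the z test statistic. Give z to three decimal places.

z = 2.375

p̂ = 291/375 = 0.77600.
Standard error under H₀: √(0.721×0.279/375) = 0.02316.
z = (0.77600 − 0.721)/0.02316 = 0.05500/0.02316 = 2.375.
p-value = P(Z < 2.375) ≈ 0.9912; since p > α = 0.01, fail to reject H₀.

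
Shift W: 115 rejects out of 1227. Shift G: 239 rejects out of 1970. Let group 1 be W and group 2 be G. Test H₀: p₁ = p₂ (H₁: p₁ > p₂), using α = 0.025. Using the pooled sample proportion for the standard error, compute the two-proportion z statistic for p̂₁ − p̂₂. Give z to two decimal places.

z = -2.42

p̂₁ = 115/1227 = 0.0937, p̂₂ = 239/1970 = 0.1213.
Pooled p̂ = (115+239)/(1227+1970) = 354/3197 = 0.1107.
SE = √(0.0984679 × 0.00132261) = 0.0114.
z = (0.0937 − 0.1213)/0.0114 = -0.0276/0.0114 = -2.42.
p-value = P(Z > -2.418) ≈ 0.9922; since p > α = 0.025, fail to reject H₀.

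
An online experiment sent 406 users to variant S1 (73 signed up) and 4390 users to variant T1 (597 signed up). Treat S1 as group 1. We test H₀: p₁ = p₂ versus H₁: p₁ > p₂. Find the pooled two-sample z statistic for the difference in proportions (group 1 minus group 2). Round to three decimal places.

z = 2.436

p̂₁ = 73/406 ≈ 0.179803, p̂₂ = 597/4390 ≈ 0.135991.
Pooled p̂ = (73+597)/(406+4390) = 670/4796 = 0.139700.
SE = √(p̂(1−p̂)(1/n₁+1/n₂)) = √(0.139700·0.860300·0.00269084) = √(0.000323396) = 0.017983.
z = (0.179803 − 0.135991)/0.017983 = 0.043812/0.017983 = 2.436.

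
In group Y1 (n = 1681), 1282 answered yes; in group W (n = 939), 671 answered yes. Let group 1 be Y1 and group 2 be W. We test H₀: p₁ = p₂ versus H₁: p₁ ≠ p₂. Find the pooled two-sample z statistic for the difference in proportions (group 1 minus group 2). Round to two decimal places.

z = 2.71

p̂₁ = 1282/1681 ≈ 0.7626, p̂₂ = 671/939 ≈ 0.7146.
Pooled p̂ = (1282+671)/(1681+939) = 1953/2620 = 0.7454.
SE = √(0.189769 × 0.00165985) = 0.0177.
z = (0.7626 − 0.7146)/0.0177 = 0.0480/0.0177 = 2.71.
p-value = 2·P(Z > 2.707) ≈ 0.0068.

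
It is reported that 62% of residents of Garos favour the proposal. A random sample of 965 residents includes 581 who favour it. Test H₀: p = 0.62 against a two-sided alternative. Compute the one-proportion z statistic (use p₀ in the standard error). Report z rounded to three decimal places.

p̂ = 581/965 = 0.60207.
Under H₀, SE = √(0.62·0.38/965) = √(0.000244145) = 0.01563.
z = (0.60207 − 0.62)/0.01563 = -0.01793/0.01563 = -1.147.

z = -1.147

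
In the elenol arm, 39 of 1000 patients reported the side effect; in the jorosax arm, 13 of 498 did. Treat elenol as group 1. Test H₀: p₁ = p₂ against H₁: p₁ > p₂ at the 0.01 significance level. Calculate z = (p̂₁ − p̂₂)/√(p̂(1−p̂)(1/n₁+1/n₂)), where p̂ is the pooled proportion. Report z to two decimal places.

p̂₁ = 39/1000 ≈ 0.03900, p̂₂ = 13/498 ≈ 0.02610.
Pooled p̂ = (39+13)/(1000+498) = 52/1498 = 0.03471.
SE = √(p̂(1−p̂)(1/n₁+1/n₂)) = √(0.03471·0.96529·0.00300803) = √(0.000100793) = 0.01004.
z = (0.03900 − 0.02610)/0.01004 = 0.01290/0.01004 = 1.28.
p-value = P(Z > 1.284) ≈ 0.0995, so at α = 0.01 we fail to reject H₀.

z = 1.28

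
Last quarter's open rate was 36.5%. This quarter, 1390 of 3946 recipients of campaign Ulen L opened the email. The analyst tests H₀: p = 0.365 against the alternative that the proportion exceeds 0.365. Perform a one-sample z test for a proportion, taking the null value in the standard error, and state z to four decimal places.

p̂ = 1390/3946 ≈ 0.3522554.
Standard error under H₀: √(0.365×0.635/3946) = 0.0076640.
z = (0.3522554 − 0.365)/0.0076640 = -0.0127446/0.0076640 = -1.6629.

z = -1.6629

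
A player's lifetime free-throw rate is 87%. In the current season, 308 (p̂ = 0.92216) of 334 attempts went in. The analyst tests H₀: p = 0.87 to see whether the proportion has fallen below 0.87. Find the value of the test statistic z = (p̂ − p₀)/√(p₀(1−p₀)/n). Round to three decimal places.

z = 2.834

p̂ = 308/334 = 0.922156.
Standard error under H₀: √(0.87×0.13/334) = 0.018402.
z = (0.922156 − 0.87)/0.018402 = 0.052156/0.018402 = 2.834.
p-value = P(Z < 2.834) ≈ 0.9977.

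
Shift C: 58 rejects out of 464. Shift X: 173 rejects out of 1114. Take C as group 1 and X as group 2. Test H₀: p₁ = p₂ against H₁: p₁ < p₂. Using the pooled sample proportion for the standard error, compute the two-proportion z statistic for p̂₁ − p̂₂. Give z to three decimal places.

z = -1.551

p̂₁ = 58/464 = 0.12500, p̂₂ = 173/1114 = 0.15530.
Pooled p̂ = (58+173)/(464+1114) = 231/1578 = 0.14639.
SE = √(p̂(1−p̂)(1/n₁+1/n₂)) = √(0.14639·0.85361·0.00305284) = √(0.000381478) = 0.01953.
z = (0.12500 − 0.15530)/0.01953 = -0.03030/0.01953 = -1.551.
p-value = P(Z < -1.551) ≈ 0.0604.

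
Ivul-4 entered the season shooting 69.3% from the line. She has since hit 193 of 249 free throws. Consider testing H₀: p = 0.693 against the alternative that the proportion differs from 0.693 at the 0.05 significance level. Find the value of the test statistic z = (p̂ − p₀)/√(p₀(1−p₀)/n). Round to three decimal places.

z = 2.809

p̂ = 193/249 = 0.77510.
Standard error under H₀: √(0.693×0.307/249) = 0.02923.
z = (0.77510 − 0.693)/0.02923 = 0.08210/0.02923 = 2.809.
p-value = 2·P(Z > 2.809) ≈ 0.0050; since p < α = 0.05, reject H₀.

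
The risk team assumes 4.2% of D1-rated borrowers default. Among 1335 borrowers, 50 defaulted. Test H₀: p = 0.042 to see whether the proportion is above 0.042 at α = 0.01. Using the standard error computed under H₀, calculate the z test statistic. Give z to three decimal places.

p̂ = 50/1335 = 0.037453.
Under H₀, SE = √(0.042·0.958/1335) = √(3.01393e-05) = 0.005490.
z = (0.037453 − 0.042)/0.005490 = -0.004547/0.005490 = -0.828.
p-value = P(Z > -0.828) ≈ 0.7962. With α = 0.01, fail to reject H₀.

z = -0.828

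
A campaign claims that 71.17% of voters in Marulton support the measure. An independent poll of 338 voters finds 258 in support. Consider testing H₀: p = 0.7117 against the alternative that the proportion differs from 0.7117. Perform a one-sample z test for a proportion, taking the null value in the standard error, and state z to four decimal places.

p̂ = 258/338 ≈ 0.7633136.
Standard error under H₀: √(0.7117×0.2883/338) = 0.0246384.
z = (0.7633136 − 0.7117)/0.0246384 = 0.0516136/0.0246384 = 2.0948.
Two-sided p-value ≈ 2·Φ(−2.095) = 0.0362.

z = 2.0948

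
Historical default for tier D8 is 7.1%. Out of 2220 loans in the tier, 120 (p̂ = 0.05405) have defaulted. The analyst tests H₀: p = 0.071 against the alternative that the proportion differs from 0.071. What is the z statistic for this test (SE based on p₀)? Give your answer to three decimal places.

p̂ = 120/2220 ≈ 0.054054.
Under H₀, SE = √(0.071·0.929/2220) = √(2.97113e-05) = 0.005451.
z = (0.054054 − 0.071)/0.005451 = -0.016946/0.005451 = -3.109.
Two-sided p-value ≈ 2·Φ(−3.109) = 0.0019.

z = -3.109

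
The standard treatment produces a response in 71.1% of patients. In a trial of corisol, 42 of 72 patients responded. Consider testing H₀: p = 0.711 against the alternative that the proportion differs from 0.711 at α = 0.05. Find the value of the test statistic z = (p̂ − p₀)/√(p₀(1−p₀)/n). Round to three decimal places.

p̂ = 42/72 = 0.58333.
Standard error under H₀: √(0.711×0.289/72) = 0.05342.
z = (0.58333 − 0.711)/0.05342 = -0.12767/0.05342 = -2.390.
Two-sided p-value ≈ 2·Φ(−2.390) = 0.0169. With α = 0.05, reject H₀.

z = -2.390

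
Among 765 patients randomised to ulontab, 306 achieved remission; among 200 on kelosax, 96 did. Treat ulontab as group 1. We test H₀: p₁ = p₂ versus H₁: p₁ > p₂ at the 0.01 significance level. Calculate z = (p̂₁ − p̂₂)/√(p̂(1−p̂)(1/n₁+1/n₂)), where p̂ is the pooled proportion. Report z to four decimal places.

z = -2.0433

p̂₁ = 306/765 ≈ 0.400000, p̂₂ = 96/200 ≈ 0.480000.
Pooled p̂ = (306+96)/(765+200) = 402/965 = 0.416580.
SE = √(p̂(1−p̂)(1/n₁+1/n₂)) = √(0.416580·0.583420·0.00630719) = √(0.00153291) = 0.039152.
z = (0.400000 − 0.480000)/0.039152 = -0.080000/0.039152 = -2.0433.
p-value = P(Z > -2.043) ≈ 0.9795, so at α = 0.01 we fail to reject H₀.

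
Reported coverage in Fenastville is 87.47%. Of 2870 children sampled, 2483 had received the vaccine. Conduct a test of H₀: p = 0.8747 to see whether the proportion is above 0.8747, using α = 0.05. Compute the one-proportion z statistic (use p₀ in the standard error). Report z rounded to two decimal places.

p̂ = 2483/2870 ≈ 0.86516.
Under H₀, SE = √(0.8747·0.1253/2870) = √(3.81881e-05) = 0.00618.
z = (0.86516 − 0.8747)/0.00618 = -0.00954/0.00618 = -1.54.
p-value = P(Z > -1.544) ≈ 0.9387, so at α = 0.05 we fail to reject H₀.

z = -1.54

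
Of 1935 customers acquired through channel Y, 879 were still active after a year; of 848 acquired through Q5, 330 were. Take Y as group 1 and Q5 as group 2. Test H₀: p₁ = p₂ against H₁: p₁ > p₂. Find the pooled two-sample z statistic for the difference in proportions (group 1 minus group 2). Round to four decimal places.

z = 3.1897

p̂₁ = 879/1935 ≈ 0.4542636, p̂₂ = 330/848 ≈ 0.3891509.
Pooled p̂ = (879+330)/(1935+848) = 1209/2783 = 0.4344233.
SE = √(0.2457 × 0.00169604) = 0.0204136.
z = (0.4542636 − 0.3891509)/0.0204136 = 0.0651127/0.0204136 = 3.1897.
p-value = P(Z > 3.190) ≈ 0.0007.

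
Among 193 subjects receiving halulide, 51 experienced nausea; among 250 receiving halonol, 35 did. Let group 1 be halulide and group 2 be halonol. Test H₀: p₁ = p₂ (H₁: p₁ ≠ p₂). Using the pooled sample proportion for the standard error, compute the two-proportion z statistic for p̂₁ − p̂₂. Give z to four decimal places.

p̂₁ = 51/193 ≈ 0.264249, p̂₂ = 35/250 ≈ 0.140000.
Pooled p̂ = (51+35)/(193+250) = 86/443 = 0.194131.
SE = √(p̂(1−p̂)(1/n₁+1/n₂)) = √(0.194131·0.805869·0.00918135) = √(0.00143637) = 0.037899.
z = (0.264249 − 0.140000)/0.037899 = 0.124249/0.037899 = 3.2784.
Two-sided p-value ≈ 2·Φ(−3.278) = 0.0010.

z = 3.2784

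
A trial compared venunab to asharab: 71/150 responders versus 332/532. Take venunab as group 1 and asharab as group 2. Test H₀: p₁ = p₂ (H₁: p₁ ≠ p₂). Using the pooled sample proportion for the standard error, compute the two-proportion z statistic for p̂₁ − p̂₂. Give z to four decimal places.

p̂₁ = 71/150 = 0.473333, p̂₂ = 332/532 = 0.624060.
Pooled p̂ = (71+332)/(150+532) = 403/682 = 0.590909.
SE = √(0.241736 × 0.00854637) = 0.045453.
z = (0.473333 − 0.624060)/0.045453 = -0.150727/0.045453 = -3.3161.
Two-sided p-value ≈ 2·Φ(−3.316) = 0.0009.

z = -3.3161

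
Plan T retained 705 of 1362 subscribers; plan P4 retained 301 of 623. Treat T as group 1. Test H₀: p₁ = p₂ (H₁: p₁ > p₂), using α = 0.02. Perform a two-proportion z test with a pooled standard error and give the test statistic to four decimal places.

p̂₁ = 705/1362 ≈ 0.517621, p̂₂ = 301/623 ≈ 0.483146.
Pooled p̂ = (705+301)/(1362+623) = 1006/1985 = 0.506801.
SE = √(0.249954 × 0.00233935) = 0.024181.
z = (0.517621 − 0.483146)/0.024181 = 0.034475/0.024181 = 1.4257.
p-value = P(Z > 1.426) ≈ 0.0770. With α = 0.02, fail to reject H₀.

z = 1.4257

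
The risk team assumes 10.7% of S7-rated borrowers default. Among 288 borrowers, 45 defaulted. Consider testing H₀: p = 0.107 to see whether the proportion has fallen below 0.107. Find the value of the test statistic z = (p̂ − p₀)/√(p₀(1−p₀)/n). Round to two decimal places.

p̂ = 45/288 ≈ 0.1562.
SE = √(p₀(1−p₀)/n) = √(0.095551/288) = 0.0182.
z = (0.1562 − 0.107)/0.0182 = 0.0492/0.0182 = 2.70.

z = 2.70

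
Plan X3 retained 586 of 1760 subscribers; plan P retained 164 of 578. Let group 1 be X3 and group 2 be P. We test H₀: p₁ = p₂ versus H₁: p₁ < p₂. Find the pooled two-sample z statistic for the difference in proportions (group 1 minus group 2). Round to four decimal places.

z = 2.1994

p̂₁ = 586/1760 = 0.332955, p̂₂ = 164/578 = 0.283737.
Pooled p̂ = (586+164)/(1760+578) = 750/2338 = 0.320787.
SE = √(0.217883 × 0.00229829) = 0.022378.
z = (0.332955 − 0.283737)/0.022378 = 0.049218/0.022378 = 2.1994.
p-value = P(Z < 2.199) ≈ 0.9861.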